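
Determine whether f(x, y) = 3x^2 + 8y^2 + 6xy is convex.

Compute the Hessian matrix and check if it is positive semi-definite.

f(x,y) = 3x^2 + 8y^2 + 6xy
Hessian H = [[6, 6], [6, 16]]
trace(H) = 22, det(H) = 60
Eigenvalues: (22 +/- sqrt(244)) / 2 = 18.81, 3.19
Since both eigenvalues > 0, f is convex.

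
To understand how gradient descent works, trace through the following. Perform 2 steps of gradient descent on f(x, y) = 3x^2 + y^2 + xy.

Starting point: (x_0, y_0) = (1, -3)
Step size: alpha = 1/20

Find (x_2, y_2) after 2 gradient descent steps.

f(x,y) = 3x^2 + y^2 + xy
grad_x = 6x + 1y, grad_y = 2y + 1x
Step 1: grad = (3, -5), (17/20, -11/4)
Step 2: grad = (47/20, -93/20), (293/400, -1007/400)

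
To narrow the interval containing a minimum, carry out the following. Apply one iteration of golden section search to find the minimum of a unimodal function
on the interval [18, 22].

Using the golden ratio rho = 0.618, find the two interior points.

Golden section search on [18, 22].
Golden ratio rho = 0.618 (approx).
Interior points:
  x_1 = 18 + (1-0.618)*4 = 19.5280
  x_2 = 18 + 0.618*4 = 20.4720
Compare f(x_1) and f(x_2) to determine which subinterval to keep.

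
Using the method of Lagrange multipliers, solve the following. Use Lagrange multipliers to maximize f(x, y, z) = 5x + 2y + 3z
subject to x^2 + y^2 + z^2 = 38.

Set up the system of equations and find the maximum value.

Lagrange conditions: 5 = 2*lambda*x, 2 = 2*lambda*y, 3 = 2*lambda*z
So x:5 = y:2 = z:3, i.e. x = 5t, y = 2t, z = 3t
Constraint: t^2*(5^2 + 2^2 + 3^2) = 38
  t^2 * 38 = 38  =>  t = sqrt(1)
Maximum = 5*5t + 2*2t + 3*3t = 38*sqrt(1) = 38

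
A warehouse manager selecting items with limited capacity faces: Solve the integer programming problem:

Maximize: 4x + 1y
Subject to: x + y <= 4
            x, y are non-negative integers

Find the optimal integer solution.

Objective: 4x + 1y, constraint: x + y <= 4
Coefficient of x is 4 >= coefficient of y is 1, so allocate the entire budget to x.
Optimal: x = 4, y = 0, value = 16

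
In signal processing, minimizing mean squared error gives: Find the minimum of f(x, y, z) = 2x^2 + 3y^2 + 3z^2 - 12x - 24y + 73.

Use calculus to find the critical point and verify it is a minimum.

f(x,y,z) = 2x^2 + 3y^2 + 3z^2 - 12x - 24y + 73
df/dx = 4x + (-12) = 0 => x = 3
df/dy = 6y + (-24) = 0 => y = 4
df/dz = 6z + (0) = 0 => z = 0
f(3,4,0) = 2*(3)^2 + 3*(4)^2 + 3*(0)^2 + -12*(3) + -24*(4) + 73 = 7
Hessian is diagonal with entries 4, 6, 6 > 0, confirmed minimum.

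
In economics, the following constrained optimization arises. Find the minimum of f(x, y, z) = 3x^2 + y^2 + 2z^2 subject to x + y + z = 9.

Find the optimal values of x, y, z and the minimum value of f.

Using Lagrange multipliers on f = 3x^2 + y^2 + 2z^2 with constraint x + y + z = 9:
Conditions: 2*3*x = lambda, 2*1*y = lambda, 2*2*z = lambda
So x = lambda/6, y = lambda/2, z = lambda/4
Substituting into constraint: lambda * (11/12) = 9
lambda = 108/11
x = 18/11, y = 54/11, z = 27/11
Minimum value = 486/11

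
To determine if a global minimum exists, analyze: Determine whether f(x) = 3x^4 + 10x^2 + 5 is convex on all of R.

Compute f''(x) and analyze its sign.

f(x) = 3x^4 + 10x^2 + 5
f'(x) = 12x^3 + 20x
f''(x) = 36x^2 + 20
f''(x) = 36x^2 + 20 >= 20 > 0 for all x
Therefore, f is convex on R.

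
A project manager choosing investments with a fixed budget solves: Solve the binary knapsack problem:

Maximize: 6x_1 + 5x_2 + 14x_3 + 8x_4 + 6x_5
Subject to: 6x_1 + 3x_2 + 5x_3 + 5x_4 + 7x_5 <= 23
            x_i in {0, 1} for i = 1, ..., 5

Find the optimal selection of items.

Items: item 1 (v=6, w=6), item 2 (v=5, w=3), item 3 (v=14, w=5), item 4 (v=8, w=5), item 5 (v=6, w=7)
Capacity: 23
Checking all 32 subsets (w = total weight, v = total value):
  {}: w = 0, v = 0
  {1}: w = 6, v = 6
  {2}: w = 3, v = 5
  {3}: w = 5, v = 14
  {4}: w = 5, v = 8
  {5}: w = 7, v = 6
  {1, 2}: w = 9, v = 11
  {1, 3}: w = 11, v = 20
  {1, 4}: w = 11, v = 14
  {1, 5}: w = 13, v = 12
  {2, 3}: w = 8, v = 19
  {2, 4}: w = 8, v = 13
  {2, 5}: w = 10, v = 11
  {3, 4}: w = 10, v = 22
  {3, 5}: w = 12, v = 20
  {4, 5}: w = 12, v = 14
  {1, 2, 3}: w = 14, v = 25
  {1, 2, 4}: w = 14, v = 19
  {1, 2, 5}: w = 16, v = 17
  {1, 3, 4}: w = 16, v = 28
  {1, 3, 5}: w = 18, v = 26
  {1, 4, 5}: w = 18, v = 20
  {2, 3, 4}: w = 13, v = 27
  {2, 3, 5}: w = 15, v = 25
  {2, 4, 5}: w = 15, v = 19
  {3, 4, 5}: w = 17, v = 28
  {1, 2, 3, 4}: w = 19, v = 33
  {1, 2, 3, 5}: w = 21, v = 31
  {1, 2, 4, 5}: w = 21, v = 25
  {1, 3, 4, 5}: w = 23, v = 34
  {2, 3, 4, 5}: w = 20, v = 33
  {1, 2, 3, 4, 5}: w = 26 > 23, infeasible
Best feasible subset: items [1, 3, 4, 5]
Total weight: 23 <= 23, total value: 34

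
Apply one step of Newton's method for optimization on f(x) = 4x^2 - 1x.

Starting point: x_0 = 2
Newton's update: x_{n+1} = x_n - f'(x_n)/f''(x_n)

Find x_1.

f(x) = 4x^2 - 1x
f'(x) = 8x + (-1), f''(x) = 8
Newton step: x_1 = x_0 - f'(x_0)/f''(x_0)
f'(2) = 15
x_1 = 2 - 15/8 = 1/8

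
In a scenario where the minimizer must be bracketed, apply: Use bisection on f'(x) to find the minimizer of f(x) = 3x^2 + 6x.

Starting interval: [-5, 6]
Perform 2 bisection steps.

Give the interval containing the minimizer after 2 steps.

Finding critical point of f(x) = 3x^2 + 6x using bisection on f'(x) = 6x + 6.
f'(x) = 0 when x = -1.
Starting interval: [-5, 6]
Step 1: mid = 1/2, f'(mid) = 9, new interval = [-5, 1/2]
Step 2: mid = -9/4, f'(mid) = -15/2, new interval = [-9/4, 1/2]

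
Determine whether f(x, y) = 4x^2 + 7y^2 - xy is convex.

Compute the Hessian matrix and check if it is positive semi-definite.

f(x,y) = 4x^2 + 7y^2 - xy
Hessian H = [[8, -1], [-1, 14]]
trace(H) = 22, det(H) = 111
Eigenvalues: (22 +/- sqrt(40)) / 2 = 14.16, 7.838
Since both eigenvalues > 0, f is convex.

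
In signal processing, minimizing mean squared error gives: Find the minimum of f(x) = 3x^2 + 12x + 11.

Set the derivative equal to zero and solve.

f(x) = 3x^2 + 12x + 11
f'(x) = 6x + (12) = 0
x = -12/6 = -2
f(-2) = -1
Since f''(x) = 6 > 0, this is a minimum.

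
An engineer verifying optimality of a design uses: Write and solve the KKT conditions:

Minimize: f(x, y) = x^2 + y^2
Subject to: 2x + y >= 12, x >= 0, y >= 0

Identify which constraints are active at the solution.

KKT conditions for min x^2 + y^2 s.t. 2x + 1y >= 12, x >= 0, y >= 0:
Stationarity: 2x = mu*2 + mu_x, 2y = mu*1 + mu_y, with mu, mu_x, mu_y >= 0
Complementary slackness: mu*(2x + y - 12) = 0, mu_x*x = 0, mu_y*y = 0
(0, 0) is infeasible (2*0 + 1*0 < 12), so if mu = 0 stationarity would force x = mu_x/2 >= 0, y = mu_y/2 >= 0 with mu_x*x = mu_y*y = 0, i.e. x = y = 0: contradiction. Hence mu > 0 and 2x + y = 12 is active.
Try x > 0, y > 0 (so mu_x = mu_y = 0): x = 2*mu/2, y = 1*mu/2
Substitute: 2*(2*mu/2) + 1*(1*mu/2) = 12
  mu*5/2 = 12 => mu = 24/5
x* = 24/5 > 0, y* = 12/5 > 0, consistent with mu_x = mu_y = 0.
f is convex and the constraints are linear, so this KKT point is the global minimum.
f* = 144/5
Active constraints: 2x + y >= 12 (holds with equality, mu = 24/5 > 0); x >= 0 and y >= 0 are inactive (mu_x = mu_y = 0).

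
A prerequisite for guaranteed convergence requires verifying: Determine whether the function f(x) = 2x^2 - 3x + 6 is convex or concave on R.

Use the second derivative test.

f(x) = 2x^2 - 3x + 6
f'(x) = 4x - 3
f''(x) = 4
Since f''(x) = 4 > 0 for all x, f is convex on R.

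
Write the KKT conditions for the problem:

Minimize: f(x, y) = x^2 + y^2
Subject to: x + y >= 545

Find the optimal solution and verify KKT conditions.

KKT conditions for min x^2 + y^2 s.t. x + y >= 545:
Stationarity: 2x = mu, 2y = mu
So x = y = mu/2.
Complementary slackness: mu*(x + y - 545) = 0
Primal feasibility: x + y >= 545; dual feasibility: mu >= 0
If mu = 0 then x = y = 0, but 0 + 0 < 545 is infeasible, so the constraint is active.
Constraint active: x + y = 2*(mu/2) = 545 => mu = 545
x = y = 545/2, f = 297025/2
Verify: stationarity 2*(545/2) = 545 = mu; primal 545/2 + 545/2 = 545 >= 545; dual mu = 545 >= 0; complementary slackness 545*(545 - 545) = 0. All KKT conditions hold.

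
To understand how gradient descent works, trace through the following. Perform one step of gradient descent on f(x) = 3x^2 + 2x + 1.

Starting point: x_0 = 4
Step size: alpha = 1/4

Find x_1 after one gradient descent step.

f(x) = 3x^2 + 2x + 1
f'(x) = 6x + 2
f'(4) = 6*4 + (2) = 26
x_1 = x_0 - alpha * f'(x_0) = 4 - 1/4 * 26 = -5/2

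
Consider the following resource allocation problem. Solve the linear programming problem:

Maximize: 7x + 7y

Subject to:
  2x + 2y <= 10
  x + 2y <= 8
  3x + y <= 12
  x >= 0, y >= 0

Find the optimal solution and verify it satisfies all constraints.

Feasible vertices: (0, 0), (0, 4), (2, 3), (7/2, 3/2), (4, 0)
Objective 7x + 7y at each vertex:
  (0, 0): 0
  (0, 4): 28
  (2, 3): 35
  (7/2, 3/2): 35
  (4, 0): 28
Maximum is 35 at (2, 3).
Verify constraints at (x, y) = (2, 3):
  2*2 + 2*3 = 10 <= 10 (active)
  1*2 + 2*3 = 8 <= 8 (active)
  3*2 + 1*3 = 9 <= 12
  x = 2 >= 0, y = 3 >= 0. All constraints satisfied.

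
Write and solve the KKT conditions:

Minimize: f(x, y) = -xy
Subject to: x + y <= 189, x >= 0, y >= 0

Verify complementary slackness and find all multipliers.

Problem: min -xy s.t. x + y <= 189 (multiplier lambda), x >= 0 (mu_x), y >= 0 (mu_y)
KKT stationarity: -y + lambda - mu_x = 0, -x + lambda - mu_y = 0, with lambda, mu_x, mu_y >= 0
Complementary slackness: lambda*(x + y - 189) = 0, mu_x*x = 0, mu_y*y = 0
If lambda = 0: y = -mu_x <= 0 and x = -mu_y <= 0 force x = y = 0 with f = 0; but x = y = 189/2 is feasible with f = -35721/4 < 0, so this is not the minimum. Hence lambda > 0 and x + y = 189.
Try x > 0, y > 0 (so mu_x = mu_y = 0): y = lambda, x = lambda => x = y = lambda
x + y = 189 => 2*lambda = 189 => lambda = 189/2
x* = y* = 189/2 > 0, consistent with mu_x = mu_y = 0.
(Any feasible point with x = 0 or y = 0 has f = 0 > -35721/4, so the minimum is not on those boundaries.)
min(-xy) = -35721/4 (i.e. max xy = 35721/4)
Multipliers: lambda = 189/2, mu_x = 0, mu_y = 0
Complementary slackness: lambda*(x + y - 189) = 189/2*(189/2 + 189/2 - 189) = 0, mu_x*x = 0*189/2 = 0, mu_y*y = 0*189/2 = 0. Satisfied.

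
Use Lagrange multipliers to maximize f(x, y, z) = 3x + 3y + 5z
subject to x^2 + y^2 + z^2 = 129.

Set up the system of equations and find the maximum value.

Lagrange conditions: 3 = 2*lambda*x, 3 = 2*lambda*y, 5 = 2*lambda*z
So x:3 = y:3 = z:5, i.e. x = 3t, y = 3t, z = 5t
Constraint: t^2*(3^2 + 3^2 + 5^2) = 129
  t^2 * 43 = 129  =>  t = sqrt(3)
Maximum = 3*3t + 3*3t + 5*5t = 43*sqrt(3) = sqrt(5547)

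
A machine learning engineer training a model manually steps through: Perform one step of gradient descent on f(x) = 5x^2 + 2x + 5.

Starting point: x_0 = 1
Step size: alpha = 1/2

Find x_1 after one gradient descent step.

f(x) = 5x^2 + 2x + 5
f'(x) = 10x + 2
f'(1) = 10*1 + (2) = 12
x_1 = x_0 - alpha * f'(x_0) = 1 - 1/2 * 12 = -5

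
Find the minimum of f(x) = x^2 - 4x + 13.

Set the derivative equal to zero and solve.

f(x) = x^2 - 4x + 13
f'(x) = 2x + (-4) = 0
x = 4/2 = 2
f(2) = 9
Since f''(x) = 2 > 0, this is a minimum.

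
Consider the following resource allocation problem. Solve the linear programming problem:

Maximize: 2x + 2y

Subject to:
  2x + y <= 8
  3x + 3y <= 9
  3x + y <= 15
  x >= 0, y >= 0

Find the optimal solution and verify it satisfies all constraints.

Feasible vertices: (0, 0), (0, 3), (3, 0)
Objective 2x + 2y at each vertex:
  (0, 0): 0
  (0, 3): 6
  (3, 0): 6
Maximum is 6 at (0, 3).
Verify constraints at (x, y) = (0, 3):
  2*0 + 1*3 = 3 <= 8
  3*0 + 3*3 = 9 <= 9 (active)
  3*0 + 1*3 = 3 <= 15
  x = 0 >= 0, y = 3 >= 0. All constraints satisfied.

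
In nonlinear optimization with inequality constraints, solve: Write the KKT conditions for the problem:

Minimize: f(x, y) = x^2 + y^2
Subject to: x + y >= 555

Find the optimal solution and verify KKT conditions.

KKT conditions for min x^2 + y^2 s.t. x + y >= 555:
Stationarity: 2x = mu, 2y = mu
So x = y = mu/2.
Complementary slackness: mu*(x + y - 555) = 0
Primal feasibility: x + y >= 555; dual feasibility: mu >= 0
If mu = 0 then x = y = 0, but 0 + 0 < 555 is infeasible, so the constraint is active.
Constraint active: x + y = 2*(mu/2) = 555 => mu = 555
x = y = 555/2, f = 308025/2
Verify: stationarity 2*(555/2) = 555 = mu; primal 555/2 + 555/2 = 555 >= 555; dual mu = 555 >= 0; complementary slackness 555*(555 - 555) = 0. All KKT conditions hold.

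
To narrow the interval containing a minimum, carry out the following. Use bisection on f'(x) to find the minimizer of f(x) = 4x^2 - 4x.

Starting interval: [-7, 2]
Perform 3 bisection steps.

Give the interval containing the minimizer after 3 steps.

Finding critical point of f(x) = 4x^2 - 4x using bisection on f'(x) = 8x + -4.
f'(x) = 0 when x = 1/2.
Starting interval: [-7, 2]
Step 1: mid = -5/2, f'(mid) = -24, new interval = [-5/2, 2]
Step 2: mid = -1/4, f'(mid) = -6, new interval = [-1/4, 2]
Step 3: mid = 7/8, f'(mid) = 3, new interval = [-1/4, 7/8]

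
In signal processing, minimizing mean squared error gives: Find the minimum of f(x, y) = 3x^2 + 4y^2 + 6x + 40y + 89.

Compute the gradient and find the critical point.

f(x,y) = 3x^2 + 4y^2 + 6x + 40y + 89
df/dx = 6x + (6) = 0  =>  x = -1
df/dy = 8y + (40) = 0  =>  y = -5
f(-1, -5) = 3*(-1)^2 + 4*(-5)^2 + 6*(-1) + 40*(-5) + 89 = -14
Hessian is diagonal with entries 6, 8 > 0, so this is a minimum.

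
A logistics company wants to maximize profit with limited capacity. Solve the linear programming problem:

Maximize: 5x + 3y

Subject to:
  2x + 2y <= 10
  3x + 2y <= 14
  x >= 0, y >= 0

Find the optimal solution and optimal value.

Feasible vertices: (0, 0), (0, 5), (4, 1), (14/3, 0)
Objective 5x + 3y at each:
  (0, 0): 0
  (0, 5): 15
  (4, 1): 23
  (14/3, 0): 70/3
Maximum is 70/3 at (14/3, 0).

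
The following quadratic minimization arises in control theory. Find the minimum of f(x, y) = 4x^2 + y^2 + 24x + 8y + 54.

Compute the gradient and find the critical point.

f(x,y) = 4x^2 + y^2 + 24x + 8y + 54
df/dx = 8x + (24) = 0  =>  x = -3
df/dy = 2y + (8) = 0  =>  y = -4
f(-3, -4) = 4*(-3)^2 + 1*(-4)^2 + 24*(-3) + 8*(-4) + 54 = 2
Hessian is diagonal with entries 8, 2 > 0, so this is a minimum.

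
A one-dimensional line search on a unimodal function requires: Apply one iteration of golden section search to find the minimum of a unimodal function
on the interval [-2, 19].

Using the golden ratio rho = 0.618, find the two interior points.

Golden section search on [-2, 19].
Golden ratio rho = 0.618 (approx).
Interior points:
  x_1 = -2 + (1-0.618)*21 = 6.0220
  x_2 = -2 + 0.618*21 = 10.9780
Compare f(x_1) and f(x_2) to determine which subinterval to keep.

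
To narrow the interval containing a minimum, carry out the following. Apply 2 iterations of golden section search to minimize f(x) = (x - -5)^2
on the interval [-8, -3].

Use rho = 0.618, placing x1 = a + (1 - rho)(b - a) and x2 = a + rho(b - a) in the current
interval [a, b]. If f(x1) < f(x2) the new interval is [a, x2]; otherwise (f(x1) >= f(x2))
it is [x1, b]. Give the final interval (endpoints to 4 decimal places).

Golden section search for min of f(x) = (x - -5)^2 on [-8, -3].
Each step: x1 = a + (1 - rho)(b - a), x2 = a + rho(b - a); if f(x1) < f(x2) keep [a, x2], otherwise keep [x1, b].
Step 1: [-8.0000, -3.0000], x1=-6.0900 (f=1.1881), x2=-4.9100 (f=0.0081); f(x1) > f(x2) => keep [-6.0900, -3.0000]
Step 2: [-6.0900, -3.0000], x1=-4.9096 (f=0.0082), x2=-4.1804 (f=0.6718); f(x1) < f(x2) => keep [-6.0900, -4.1804]
Final interval: [-6.0900, -4.1804]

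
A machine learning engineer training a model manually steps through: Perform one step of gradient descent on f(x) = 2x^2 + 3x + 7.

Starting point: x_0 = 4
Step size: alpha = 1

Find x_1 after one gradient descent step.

f(x) = 2x^2 + 3x + 7
f'(x) = 4x + 3
f'(4) = 4*4 + (3) = 19
x_1 = x_0 - alpha * f'(x_0) = 4 - 1 * 19 = -15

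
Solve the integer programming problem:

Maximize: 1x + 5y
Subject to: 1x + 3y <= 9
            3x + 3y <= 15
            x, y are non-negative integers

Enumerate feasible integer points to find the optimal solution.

Constraint 1: 1x + 3y <= 9
Constraint 2: 3x + 3y <= 15
Feasible x range (need y >= 0): 0 <= x <= min(9/1, 15/3) => x in {0, ..., 5}.
Enumerate feasible integer points row by row (the coefficient of y is 5 > 0, so for each x the largest feasible y gives the best value):
  x = 0: y <= min((9 - 1*0)/3, (15 - 3*0)/3) => y in {0, ..., 3}; best 1*0 + 5*3 = 15
  x = 1: y <= min((9 - 1*1)/3, (15 - 3*1)/3) => y in {0, ..., 2}; best 1*1 + 5*2 = 11
  x = 2: y <= min((9 - 1*2)/3, (15 - 3*2)/3) => y in {0, ..., 2}; best 1*2 + 5*2 = 12
  x = 3: y <= min((9 - 1*3)/3, (15 - 3*3)/3) => y in {0, ..., 2}; best 1*3 + 5*2 = 13
  x = 4: y <= min((9 - 1*4)/3, (15 - 3*4)/3) => y in {0, ..., 1}; best 1*4 + 5*1 = 9
  x = 5: y <= min((9 - 1*5)/3, (15 - 3*5)/3) => y in {0}; best 1*5 + 5*0 = 5
The maximum 1x + 5y = 15 is achieved at x = 0, y = 3.
Check: 1*0 + 3*3 = 9 <= 9 and 3*0 + 3*3 = 9 <= 15.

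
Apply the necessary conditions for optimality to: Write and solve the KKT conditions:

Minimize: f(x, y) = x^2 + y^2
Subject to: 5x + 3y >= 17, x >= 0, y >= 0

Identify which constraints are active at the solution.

KKT conditions for min x^2 + y^2 s.t. 5x + 3y >= 17, x >= 0, y >= 0:
Stationarity: 2x = mu*5 + mu_x, 2y = mu*3 + mu_y, with mu, mu_x, mu_y >= 0
Complementary slackness: mu*(5x + 3y - 17) = 0, mu_x*x = 0, mu_y*y = 0
(0, 0) is infeasible (5*0 + 3*0 < 17), so if mu = 0 stationarity would force x = mu_x/2 >= 0, y = mu_y/2 >= 0 with mu_x*x = mu_y*y = 0, i.e. x = y = 0: contradiction. Hence mu > 0 and 5x + 3y = 17 is active.
Try x > 0, y > 0 (so mu_x = mu_y = 0): x = 5*mu/2, y = 3*mu/2
Substitute: 5*(5*mu/2) + 3*(3*mu/2) = 17
  mu*34/2 = 17 => mu = 1
x* = 5/2 > 0, y* = 3/2 > 0, consistent with mu_x = mu_y = 0.
f is convex and the constraints are linear, so this KKT point is the global minimum.
f* = 17/2
Active constraints: 5x + 3y >= 17 (holds with equality, mu = 1 > 0); x >= 0 and y >= 0 are inactive (mu_x = mu_y = 0).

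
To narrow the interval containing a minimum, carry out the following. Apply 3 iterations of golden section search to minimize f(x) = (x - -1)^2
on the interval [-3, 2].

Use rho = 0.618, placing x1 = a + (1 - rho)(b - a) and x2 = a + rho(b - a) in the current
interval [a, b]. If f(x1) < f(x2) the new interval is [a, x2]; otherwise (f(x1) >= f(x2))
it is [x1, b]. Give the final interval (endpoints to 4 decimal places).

Golden section search for min of f(x) = (x - -1)^2 on [-3, 2].
Each step: x1 = a + (1 - rho)(b - a), x2 = a + rho(b - a); if f(x1) < f(x2) keep [a, x2], otherwise keep [x1, b].
Step 1: [-3.0000, 2.0000], x1=-1.0900 (f=0.0081), x2=0.0900 (f=1.1881); f(x1) < f(x2) => keep [-3.0000, 0.0900]
Step 2: [-3.0000, 0.0900], x1=-1.8196 (f=0.6718), x2=-1.0904 (f=0.0082); f(x1) > f(x2) => keep [-1.8196, 0.0900]
Step 3: [-1.8196, 0.0900], x1=-1.0901 (f=0.0081), x2=-0.6395 (f=0.1300); f(x1) < f(x2) => keep [-1.8196, -0.6395]
Final interval: [-1.8196, -0.6395]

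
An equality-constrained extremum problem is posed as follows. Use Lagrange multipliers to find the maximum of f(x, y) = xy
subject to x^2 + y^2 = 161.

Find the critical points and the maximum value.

Lagrange conditions: y = 2*lambda*x and x = 2*lambda*y
If x = 0 then y = 0, violating the constraint, so x, y != 0.
Dividing: y/x = x/y => x^2 = y^2 => y = x or y = -x
Constraint: 2x^2 = 161 => x^2 = 161/2 => x = +/-sqrt(161/2)
Critical points: (sqrt(161/2), sqrt(161/2)), (-sqrt(161/2), -sqrt(161/2)), (sqrt(161/2), -sqrt(161/2)), (-sqrt(161/2), sqrt(161/2))
  y = x:  xy = x^2 = 161/2  at (sqrt(161/2), sqrt(161/2)) and (-sqrt(161/2), -sqrt(161/2))
  y = -x: xy = -x^2 = -161/2 at (sqrt(161/2), -sqrt(161/2)) and (-sqrt(161/2), sqrt(161/2))
Maximum xy = 161/2 at (sqrt(161/2), sqrt(161/2)) and (-sqrt(161/2), -sqrt(161/2))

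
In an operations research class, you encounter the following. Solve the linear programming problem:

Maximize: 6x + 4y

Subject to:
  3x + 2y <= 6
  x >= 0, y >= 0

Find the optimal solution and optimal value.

The feasible region has vertices at [(0, 0), (2, 0), (0, 3)].
Checking objective 6x + 4y at each vertex:
  (0, 0): 6*0 + 4*0 = 0
  (2, 0): 6*2 + 4*0 = 12
  (0, 3): 6*0 + 4*3 = 12
Maximum is 12 at (2, 0).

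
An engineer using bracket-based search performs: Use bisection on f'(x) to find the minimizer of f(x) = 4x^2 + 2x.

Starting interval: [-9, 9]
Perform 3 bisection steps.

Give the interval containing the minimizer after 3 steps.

Finding critical point of f(x) = 4x^2 + 2x using bisection on f'(x) = 8x + 2.
f'(x) = 0 when x = -1/4.
Starting interval: [-9, 9]
Step 1: mid = 0, f'(mid) = 2, new interval = [-9, 0]
Step 2: mid = -9/2, f'(mid) = -34, new interval = [-9/2, 0]
Step 3: mid = -9/4, f'(mid) = -16, new interval = [-9/4, 0]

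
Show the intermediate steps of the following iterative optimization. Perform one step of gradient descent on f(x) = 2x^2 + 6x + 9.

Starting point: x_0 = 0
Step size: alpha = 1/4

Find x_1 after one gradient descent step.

f(x) = 2x^2 + 6x + 9
f'(x) = 4x + 6
f'(0) = 4*0 + (6) = 6
x_1 = x_0 - alpha * f'(x_0) = 0 - 1/4 * 6 = -3/2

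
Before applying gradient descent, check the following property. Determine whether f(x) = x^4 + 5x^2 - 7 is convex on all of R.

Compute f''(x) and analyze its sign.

f(x) = x^4 + 5x^2 - 7
f'(x) = 4x^3 + 10x
f''(x) = 12x^2 + 10
f''(x) = 12x^2 + 10 >= 10 > 0 for all x
Therefore, f is convex on R.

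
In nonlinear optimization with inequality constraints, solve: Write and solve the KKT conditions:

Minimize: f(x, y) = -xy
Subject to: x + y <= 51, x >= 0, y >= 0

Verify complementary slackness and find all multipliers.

Problem: min -xy s.t. x + y <= 51 (multiplier lambda), x >= 0 (mu_x), y >= 0 (mu_y)
KKT stationarity: -y + lambda - mu_x = 0, -x + lambda - mu_y = 0, with lambda, mu_x, mu_y >= 0
Complementary slackness: lambda*(x + y - 51) = 0, mu_x*x = 0, mu_y*y = 0
If lambda = 0: y = -mu_x <= 0 and x = -mu_y <= 0 force x = y = 0 with f = 0; but x = y = 51/2 is feasible with f = -2601/4 < 0, so this is not the minimum. Hence lambda > 0 and x + y = 51.
Try x > 0, y > 0 (so mu_x = mu_y = 0): y = lambda, x = lambda => x = y = lambda
x + y = 51 => 2*lambda = 51 => lambda = 51/2
x* = y* = 51/2 > 0, consistent with mu_x = mu_y = 0.
(Any feasible point with x = 0 or y = 0 has f = 0 > -2601/4, so the minimum is not on those boundaries.)
min(-xy) = -2601/4 (i.e. max xy = 2601/4)
Multipliers: lambda = 51/2, mu_x = 0, mu_y = 0
Complementary slackness: lambda*(x + y - 51) = 51/2*(51/2 + 51/2 - 51) = 0, mu_x*x = 0*51/2 = 0, mu_y*y = 0*51/2 = 0. Satisfied.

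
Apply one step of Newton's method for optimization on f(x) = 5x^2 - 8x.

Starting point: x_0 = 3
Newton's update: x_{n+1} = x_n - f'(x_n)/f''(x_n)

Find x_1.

f(x) = 5x^2 - 8x
f'(x) = 10x + (-8), f''(x) = 10
Newton step: x_1 = x_0 - f'(x_0)/f''(x_0)
f'(3) = 22
x_1 = 3 - 22/10 = 4/5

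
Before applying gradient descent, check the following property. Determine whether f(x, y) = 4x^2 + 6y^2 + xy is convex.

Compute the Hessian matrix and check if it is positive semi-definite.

f(x,y) = 4x^2 + 6y^2 + xy
Hessian H = [[8, 1], [1, 12]]
trace(H) = 20, det(H) = 95
Eigenvalues: (20 +/- sqrt(20)) / 2 = 12.24, 7.764
Since both eigenvalues > 0, f is convex.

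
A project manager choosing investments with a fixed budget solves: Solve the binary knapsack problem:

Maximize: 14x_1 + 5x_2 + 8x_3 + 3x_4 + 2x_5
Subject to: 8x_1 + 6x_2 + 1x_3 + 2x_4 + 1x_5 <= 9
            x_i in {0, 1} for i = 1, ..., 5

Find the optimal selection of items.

Items: item 1 (v=14, w=8), item 2 (v=5, w=6), item 3 (v=8, w=1), item 4 (v=3, w=2), item 5 (v=2, w=1)
Capacity: 9
Checking all 32 subsets (w = total weight, v = total value):
  {}: w = 0, v = 0
  {1}: w = 8, v = 14
  {2}: w = 6, v = 5
  {3}: w = 1, v = 8
  {4}: w = 2, v = 3
  {5}: w = 1, v = 2
  {1, 2}: w = 14 > 9, infeasible
  {1, 3}: w = 9, v = 22
  {1, 4}: w = 10 > 9, infeasible
  {1, 5}: w = 9, v = 16
  {2, 3}: w = 7, v = 13
  {2, 4}: w = 8, v = 8
  {2, 5}: w = 7, v = 7
  {3, 4}: w = 3, v = 11
  {3, 5}: w = 2, v = 10
  {4, 5}: w = 3, v = 5
  {1, 2, 3}: w = 15 > 9, infeasible
  {1, 2, 4}: w = 16 > 9, infeasible
  {1, 2, 5}: w = 15 > 9, infeasible
  {1, 3, 4}: w = 11 > 9, infeasible
  {1, 3, 5}: w = 10 > 9, infeasible
  {1, 4, 5}: w = 11 > 9, infeasible
  {2, 3, 4}: w = 9, v = 16
  {2, 3, 5}: w = 8, v = 15
  {2, 4, 5}: w = 9, v = 10
  {3, 4, 5}: w = 4, v = 13
  {1, 2, 3, 4}: w = 17 > 9, infeasible
  {1, 2, 3, 5}: w = 16 > 9, infeasible
  {1, 2, 4, 5}: w = 17 > 9, infeasible
  {1, 3, 4, 5}: w = 12 > 9, infeasible
  {2, 3, 4, 5}: w = 10 > 9, infeasible
  {1, 2, 3, 4, 5}: w = 18 > 9, infeasible
Best feasible subset: items [1, 3]
Total weight: 9 <= 9, total value: 22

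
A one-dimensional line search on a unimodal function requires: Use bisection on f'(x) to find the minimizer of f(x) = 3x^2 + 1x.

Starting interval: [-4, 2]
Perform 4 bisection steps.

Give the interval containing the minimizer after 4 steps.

Finding critical point of f(x) = 3x^2 + 1x using bisection on f'(x) = 6x + 1.
f'(x) = 0 when x = -1/6.
Starting interval: [-4, 2]
Step 1: mid = -1, f'(mid) = -5, new interval = [-1, 2]
Step 2: mid = 1/2, f'(mid) = 4, new interval = [-1, 1/2]
Step 3: mid = -1/4, f'(mid) = -1/2, new interval = [-1/4, 1/2]
Step 4: mid = 1/8, f'(mid) = 7/4, new interval = [-1/4, 1/8]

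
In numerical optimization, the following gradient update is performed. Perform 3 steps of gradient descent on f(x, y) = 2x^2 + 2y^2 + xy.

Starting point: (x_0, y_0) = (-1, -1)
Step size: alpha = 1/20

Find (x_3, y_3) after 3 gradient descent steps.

f(x,y) = 2x^2 + 2y^2 + xy
grad_x = 4x + 1y, grad_y = 4y + 1x
Step 1: grad = (-5, -5), (-3/4, -3/4)
Step 2: grad = (-15/4, -15/4), (-9/16, -9/16)
Step 3: grad = (-45/16, -45/16), (-27/64, -27/64)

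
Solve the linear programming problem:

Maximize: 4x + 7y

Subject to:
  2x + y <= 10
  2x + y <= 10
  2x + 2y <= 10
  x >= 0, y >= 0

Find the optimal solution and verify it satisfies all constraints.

Feasible vertices: (0, 0), (0, 5), (5, 0)
Objective 4x + 7y at each vertex:
  (0, 0): 0
  (0, 5): 35
  (5, 0): 20
Maximum is 35 at (0, 5).
Verify constraints at (x, y) = (0, 5):
  2*0 + 1*5 = 5 <= 10
  2*0 + 1*5 = 5 <= 10
  2*0 + 2*5 = 10 <= 10 (active)
  x = 0 >= 0, y = 5 >= 0. All constraints satisfied.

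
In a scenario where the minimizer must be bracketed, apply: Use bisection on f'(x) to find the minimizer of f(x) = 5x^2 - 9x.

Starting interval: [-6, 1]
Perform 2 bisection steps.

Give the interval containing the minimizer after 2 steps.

Finding critical point of f(x) = 5x^2 - 9x using bisection on f'(x) = 10x + -9.
f'(x) = 0 when x = 9/10.
Starting interval: [-6, 1]
Step 1: mid = -5/2, f'(mid) = -34, new interval = [-5/2, 1]
Step 2: mid = -3/4, f'(mid) = -33/2, new interval = [-3/4, 1]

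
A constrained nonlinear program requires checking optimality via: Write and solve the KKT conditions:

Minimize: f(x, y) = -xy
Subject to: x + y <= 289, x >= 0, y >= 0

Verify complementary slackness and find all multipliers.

Problem: min -xy s.t. x + y <= 289 (multiplier lambda), x >= 0 (mu_x), y >= 0 (mu_y)
KKT stationarity: -y + lambda - mu_x = 0, -x + lambda - mu_y = 0, with lambda, mu_x, mu_y >= 0
Complementary slackness: lambda*(x + y - 289) = 0, mu_x*x = 0, mu_y*y = 0
If lambda = 0: y = -mu_x <= 0 and x = -mu_y <= 0 force x = y = 0 with f = 0; but x = y = 289/2 is feasible with f = -83521/4 < 0, so this is not the minimum. Hence lambda > 0 and x + y = 289.
Try x > 0, y > 0 (so mu_x = mu_y = 0): y = lambda, x = lambda => x = y = lambda
x + y = 289 => 2*lambda = 289 => lambda = 289/2
x* = y* = 289/2 > 0, consistent with mu_x = mu_y = 0.
(Any feasible point with x = 0 or y = 0 has f = 0 > -83521/4, so the minimum is not on those boundaries.)
min(-xy) = -83521/4 (i.e. max xy = 83521/4)
Multipliers: lambda = 289/2, mu_x = 0, mu_y = 0
Complementary slackness: lambda*(x + y - 289) = 289/2*(289/2 + 289/2 - 289) = 0, mu_x*x = 0*289/2 = 0, mu_y*y = 0*289/2 = 0. Satisfied.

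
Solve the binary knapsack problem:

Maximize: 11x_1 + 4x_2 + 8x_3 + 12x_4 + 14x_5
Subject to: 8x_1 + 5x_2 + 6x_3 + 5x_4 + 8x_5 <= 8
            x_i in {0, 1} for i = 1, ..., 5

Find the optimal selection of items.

Items: item 1 (v=11, w=8), item 2 (v=4, w=5), item 3 (v=8, w=6), item 4 (v=12, w=5), item 5 (v=14, w=8)
Capacity: 8
Checking all 32 subsets (w = total weight, v = total value):
  {}: w = 0, v = 0
  {1}: w = 8, v = 11
  {2}: w = 5, v = 4
  {3}: w = 6, v = 8
  {4}: w = 5, v = 12
  {5}: w = 8, v = 14
  {1, 2}: w = 13 > 8, infeasible
  {1, 3}: w = 14 > 8, infeasible
  {1, 4}: w = 13 > 8, infeasible
  {1, 5}: w = 16 > 8, infeasible
  {2, 3}: w = 11 > 8, infeasible
  {2, 4}: w = 10 > 8, infeasible
  {2, 5}: w = 13 > 8, infeasible
  {3, 4}: w = 11 > 8, infeasible
  {3, 5}: w = 14 > 8, infeasible
  {4, 5}: w = 13 > 8, infeasible
  {1, 2, 3}: w = 19 > 8, infeasible
  {1, 2, 4}: w = 18 > 8, infeasible
  {1, 2, 5}: w = 21 > 8, infeasible
  {1, 3, 4}: w = 19 > 8, infeasible
  {1, 3, 5}: w = 22 > 8, infeasible
  {1, 4, 5}: w = 21 > 8, infeasible
  {2, 3, 4}: w = 16 > 8, infeasible
  {2, 3, 5}: w = 19 > 8, infeasible
  {2, 4, 5}: w = 18 > 8, infeasible
  {3, 4, 5}: w = 19 > 8, infeasible
  {1, 2, 3, 4}: w = 24 > 8, infeasible
  {1, 2, 3, 5}: w = 27 > 8, infeasible
  {1, 2, 4, 5}: w = 26 > 8, infeasible
  {1, 3, 4, 5}: w = 27 > 8, infeasible
  {2, 3, 4, 5}: w = 24 > 8, infeasible
  {1, 2, 3, 4, 5}: w = 32 > 8, infeasible
Best feasible subset: items [5]
Total weight: 8 <= 8, total value: 14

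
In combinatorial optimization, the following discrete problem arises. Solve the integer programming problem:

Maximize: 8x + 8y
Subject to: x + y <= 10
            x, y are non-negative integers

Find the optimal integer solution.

Objective: 8x + 8y, constraint: x + y <= 10
Coefficient of x is 8 >= coefficient of y is 8, so allocate the entire budget to x.
Optimal: x = 10, y = 0, value = 80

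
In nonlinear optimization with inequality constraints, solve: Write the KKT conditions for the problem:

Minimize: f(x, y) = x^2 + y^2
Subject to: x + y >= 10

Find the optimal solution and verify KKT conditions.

KKT conditions for min x^2 + y^2 s.t. x + y >= 10:
Stationarity: 2x = mu, 2y = mu
So x = y = mu/2.
Complementary slackness: mu*(x + y - 10) = 0
Primal feasibility: x + y >= 10; dual feasibility: mu >= 0
If mu = 0 then x = y = 0, but 0 + 0 < 10 is infeasible, so the constraint is active.
Constraint active: x + y = 2*(mu/2) = 10 => mu = 10
x = y = 5, f = 50
Verify: stationarity 2*5 = 10 = mu; primal 5 + 5 = 10 >= 10; dual mu = 10 >= 0; complementary slackness 10*(10 - 10) = 0. All KKT conditions hold.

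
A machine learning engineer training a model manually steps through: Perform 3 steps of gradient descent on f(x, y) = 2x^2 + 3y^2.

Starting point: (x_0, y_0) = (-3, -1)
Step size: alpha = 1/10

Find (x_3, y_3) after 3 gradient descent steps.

f(x,y) = 2x^2 + 3y^2
grad_x = 4x + 0y, grad_y = 6y + 0x
Step 1: grad = (-12, -6), (-9/5, -2/5)
Step 2: grad = (-36/5, -12/5), (-27/25, -4/25)
Step 3: grad = (-108/25, -24/25), (-81/125, -8/125)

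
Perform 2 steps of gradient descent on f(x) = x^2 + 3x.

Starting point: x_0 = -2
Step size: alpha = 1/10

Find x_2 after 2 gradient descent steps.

f(x) = x^2 + 3x, f'(x) = 2x + (3)
Step 1: f'(-2) = -1, x_1 = -2 - 1/10 * -1 = -19/10
Step 2: f'(-19/10) = -4/5, x_2 = -19/10 - 1/10 * -4/5 = -91/50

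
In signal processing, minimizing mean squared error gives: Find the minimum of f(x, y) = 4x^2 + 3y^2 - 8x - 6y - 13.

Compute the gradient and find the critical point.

f(x,y) = 4x^2 + 3y^2 - 8x - 6y - 13
df/dx = 8x + (-8) = 0  =>  x = 1
df/dy = 6y + (-6) = 0  =>  y = 1
f(1, 1) = 4*(1)^2 + 3*(1)^2 + -8*(1) + -6*(1) + -13 = -20
Hessian is diagonal with entries 8, 6 > 0, so this is a minimum.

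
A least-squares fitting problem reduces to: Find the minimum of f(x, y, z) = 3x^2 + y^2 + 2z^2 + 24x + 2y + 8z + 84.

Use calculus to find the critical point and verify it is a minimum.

f(x,y,z) = 3x^2 + y^2 + 2z^2 + 24x + 2y + 8z + 84
df/dx = 6x + (24) = 0 => x = -4
df/dy = 2y + (2) = 0 => y = -1
df/dz = 4z + (8) = 0 => z = -2
f(-4,-1,-2) = 3*(-4)^2 + 1*(-1)^2 + 2*(-2)^2 + 24*(-4) + 2*(-1) + 8*(-2) + 84 = 27
Hessian is diagonal with entries 6, 2, 4 > 0, confirmed minimum.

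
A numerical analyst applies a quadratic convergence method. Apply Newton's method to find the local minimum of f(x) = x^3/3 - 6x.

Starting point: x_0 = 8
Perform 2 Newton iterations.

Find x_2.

f(x) = x^3/3 - 6x
f'(x) = x^2 - 6, f''(x) = 2x
Newton update: x_{n+1} = x_n - (x_n^2 - 6)/(2*x_n)
Step 1: x_0 = 8, f'=58, f''=16, x_1 = 35/8
Step 2: x_1 = 35/8, f'=841/64, f''=35/4, x_2 = 1609/560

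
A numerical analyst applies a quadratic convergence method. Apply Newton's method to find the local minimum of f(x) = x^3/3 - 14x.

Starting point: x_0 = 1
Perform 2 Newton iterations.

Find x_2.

f(x) = x^3/3 - 14x
f'(x) = x^2 - 14, f''(x) = 2x
Newton update: x_{n+1} = x_n - (x_n^2 - 14)/(2*x_n)
Step 1: x_0 = 1, f'=-13, f''=2, x_1 = 15/2
Step 2: x_1 = 15/2, f'=169/4, f''=15, x_2 = 281/60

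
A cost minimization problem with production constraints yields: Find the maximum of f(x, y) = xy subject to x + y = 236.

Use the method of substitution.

Substitute y = 236 - x into f(x,y) = xy:
g(x) = x(236 - x) = 236x - x^2
g'(x) = 236 - 2x = 0  =>  x = 118
y = 236 - 118 = 118
Maximum value = 118 * 118 = 13924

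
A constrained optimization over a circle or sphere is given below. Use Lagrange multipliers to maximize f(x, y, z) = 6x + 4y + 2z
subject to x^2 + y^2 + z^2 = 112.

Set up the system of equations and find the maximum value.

Lagrange conditions: 6 = 2*lambda*x, 4 = 2*lambda*y, 2 = 2*lambda*z
So x:6 = y:4 = z:2, i.e. x = 6t, y = 4t, z = 2t
Constraint: t^2*(6^2 + 4^2 + 2^2) = 112
  t^2 * 56 = 112  =>  t = sqrt(2)
Maximum = 6*6t + 4*4t + 2*2t = 56*sqrt(2) = sqrt(6272)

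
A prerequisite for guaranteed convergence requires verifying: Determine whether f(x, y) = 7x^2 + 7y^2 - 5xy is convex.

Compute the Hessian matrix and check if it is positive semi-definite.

f(x,y) = 7x^2 + 7y^2 - 5xy
Hessian H = [[14, -5], [-5, 14]]
trace(H) = 28, det(H) = 171
Eigenvalues: (28 +/- sqrt(100)) / 2 = 19, 9
Since both eigenvalues > 0, f is convex.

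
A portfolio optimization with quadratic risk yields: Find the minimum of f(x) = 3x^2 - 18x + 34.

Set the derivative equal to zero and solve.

f(x) = 3x^2 - 18x + 34
f'(x) = 6x + (-18) = 0
x = 18/6 = 3
f(3) = 7
Since f''(x) = 6 > 0, this is a minimum.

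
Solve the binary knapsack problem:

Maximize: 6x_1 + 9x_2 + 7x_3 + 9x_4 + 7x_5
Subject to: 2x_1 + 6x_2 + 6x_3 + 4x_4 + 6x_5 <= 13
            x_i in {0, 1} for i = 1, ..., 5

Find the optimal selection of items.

Items: item 1 (v=6, w=2), item 2 (v=9, w=6), item 3 (v=7, w=6), item 4 (v=9, w=4), item 5 (v=7, w=6)
Capacity: 13
Checking all 32 subsets (w = total weight, v = total value):
  {}: w = 0, v = 0
  {1}: w = 2, v = 6
  {2}: w = 6, v = 9
  {3}: w = 6, v = 7
  {4}: w = 4, v = 9
  {5}: w = 6, v = 7
  {1, 2}: w = 8, v = 15
  {1, 3}: w = 8, v = 13
  {1, 4}: w = 6, v = 15
  {1, 5}: w = 8, v = 13
  {2, 3}: w = 12, v = 16
  {2, 4}: w = 10, v = 18
  {2, 5}: w = 12, v = 16
  {3, 4}: w = 10, v = 16
  {3, 5}: w = 12, v = 14
  {4, 5}: w = 10, v = 16
  {1, 2, 3}: w = 14 > 13, infeasible
  {1, 2, 4}: w = 12, v = 24
  {1, 2, 5}: w = 14 > 13, infeasible
  {1, 3, 4}: w = 12, v = 22
  {1, 3, 5}: w = 14 > 13, infeasible
  {1, 4, 5}: w = 12, v = 22
  {2, 3, 4}: w = 16 > 13, infeasible
  {2, 3, 5}: w = 18 > 13, infeasible
  {2, 4, 5}: w = 16 > 13, infeasible
  {3, 4, 5}: w = 16 > 13, infeasible
  {1, 2, 3, 4}: w = 18 > 13, infeasible
  {1, 2, 3, 5}: w = 20 > 13, infeasible
  {1, 2, 4, 5}: w = 18 > 13, infeasible
  {1, 3, 4, 5}: w = 18 > 13, infeasible
  {2, 3, 4, 5}: w = 22 > 13, infeasible
  {1, 2, 3, 4, 5}: w = 24 > 13, infeasible
Best feasible subset: items [1, 2, 4]
Total weight: 12 <= 13, total value: 24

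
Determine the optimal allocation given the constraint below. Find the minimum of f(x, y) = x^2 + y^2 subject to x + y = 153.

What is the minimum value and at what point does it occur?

Substitute y = 153 - x into f(x,y) = x^2 + y^2:
g(x) = x^2 + (153 - x)^2 = 2x^2 - 306x + 23409
g'(x) = 4x - 306 = 0  =>  x = 153/2
y = 153 - 153/2 = 153/2
Minimum value = (153/2)^2 + (153/2)^2 = 23409/2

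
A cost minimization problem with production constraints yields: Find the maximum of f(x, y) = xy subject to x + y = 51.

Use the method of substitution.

Substitute y = 51 - x into f(x,y) = xy:
g(x) = x(51 - x) = 51x - x^2
g'(x) = 51 - 2x = 0  =>  x = 51/2
y = 51 - 51/2 = 51/2
Maximum value = (51/2) * (51/2) = 2601/4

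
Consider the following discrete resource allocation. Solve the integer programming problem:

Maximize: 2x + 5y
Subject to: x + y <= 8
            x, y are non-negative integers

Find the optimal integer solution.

Objective: 2x + 5y, constraint: x + y <= 8
Coefficient of y is 5 > coefficient of x is 2, so allocate the entire budget to y.
Optimal: x = 0, y = 8, value = 40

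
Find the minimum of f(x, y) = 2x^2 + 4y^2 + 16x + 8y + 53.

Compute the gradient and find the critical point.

f(x,y) = 2x^2 + 4y^2 + 16x + 8y + 53
df/dx = 4x + (16) = 0  =>  x = -4
df/dy = 8y + (8) = 0  =>  y = -1
f(-4, -1) = 2*(-4)^2 + 4*(-1)^2 + 16*(-4) + 8*(-1) + 53 = 17
Hessian is diagonal with entries 4, 8 > 0, so this is a minimum.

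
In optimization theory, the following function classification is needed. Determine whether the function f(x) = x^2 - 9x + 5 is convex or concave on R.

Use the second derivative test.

f(x) = x^2 - 9x + 5
f'(x) = 2x - 9
f''(x) = 2
Since f''(x) = 2 > 0 for all x, f is convex on R.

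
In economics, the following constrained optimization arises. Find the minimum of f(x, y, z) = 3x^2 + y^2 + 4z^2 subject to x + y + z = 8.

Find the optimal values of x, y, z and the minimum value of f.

Using Lagrange multipliers on f = 3x^2 + y^2 + 4z^2 with constraint x + y + z = 8:
Conditions: 2*3*x = lambda, 2*1*y = lambda, 2*4*z = lambda
So x = lambda/6, y = lambda/2, z = lambda/8
Substituting into constraint: lambda * (19/24) = 8
lambda = 192/19
x = 32/19, y = 96/19, z = 24/19
Minimum value = 768/19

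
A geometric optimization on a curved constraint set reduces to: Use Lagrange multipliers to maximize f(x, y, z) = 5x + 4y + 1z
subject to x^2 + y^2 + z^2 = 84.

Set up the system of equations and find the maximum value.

Lagrange conditions: 5 = 2*lambda*x, 4 = 2*lambda*y, 1 = 2*lambda*z
So x:5 = y:4 = z:1, i.e. x = 5t, y = 4t, z = 1t
Constraint: t^2*(5^2 + 4^2 + 1^2) = 84
  t^2 * 42 = 84  =>  t = sqrt(2)
Maximum = 5*5t + 4*4t + 1*1t = 42*sqrt(2) = sqrt(3528)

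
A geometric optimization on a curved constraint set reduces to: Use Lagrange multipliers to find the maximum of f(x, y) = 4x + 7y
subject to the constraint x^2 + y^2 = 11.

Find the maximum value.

Set up Lagrange conditions: grad f = lambda * grad g
  4 = 2*lambda*x
  7 = 2*lambda*y
From these: x/y = 4/7, so x = 4t, y = 7t for some t.
Substitute into constraint: (4t)^2 + (7t)^2 = 11
  t^2 * 65 = 11
  t = sqrt(11/65)
Maximum = 4*x + 7*y = (4^2 + 7^2)*t = 65 * sqrt(11/65) = sqrt(715)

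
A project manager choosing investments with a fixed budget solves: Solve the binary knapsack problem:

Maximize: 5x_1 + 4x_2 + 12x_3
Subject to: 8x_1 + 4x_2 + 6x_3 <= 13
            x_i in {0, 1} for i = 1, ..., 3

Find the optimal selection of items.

Items: item 1 (v=5, w=8), item 2 (v=4, w=4), item 3 (v=12, w=6)
Capacity: 13
Checking all 8 subsets (w = total weight, v = total value):
  {}: w = 0, v = 0
  {1}: w = 8, v = 5
  {2}: w = 4, v = 4
  {3}: w = 6, v = 12
  {1, 2}: w = 12, v = 9
  {1, 3}: w = 14 > 13, infeasible
  {2, 3}: w = 10, v = 16
  {1, 2, 3}: w = 18 > 13, infeasible
Best feasible subset: items [2, 3]
Total weight: 10 <= 13, total value: 16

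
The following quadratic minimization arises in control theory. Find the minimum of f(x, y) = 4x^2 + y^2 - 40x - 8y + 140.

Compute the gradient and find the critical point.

f(x,y) = 4x^2 + y^2 - 40x - 8y + 140
df/dx = 8x + (-40) = 0  =>  x = 5
df/dy = 2y + (-8) = 0  =>  y = 4
f(5, 4) = 4*(5)^2 + 1*(4)^2 + -40*(5) + -8*(4) + 140 = 24
Hessian is diagonal with entries 8, 2 > 0, so this is a minimum.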